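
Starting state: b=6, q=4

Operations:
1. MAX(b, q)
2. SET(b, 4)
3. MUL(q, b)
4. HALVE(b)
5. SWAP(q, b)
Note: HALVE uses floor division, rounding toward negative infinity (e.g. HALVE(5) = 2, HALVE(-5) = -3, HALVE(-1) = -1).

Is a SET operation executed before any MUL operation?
Yes

First SET: step 2
First MUL: step 3
Since 2 < 3, SET comes first.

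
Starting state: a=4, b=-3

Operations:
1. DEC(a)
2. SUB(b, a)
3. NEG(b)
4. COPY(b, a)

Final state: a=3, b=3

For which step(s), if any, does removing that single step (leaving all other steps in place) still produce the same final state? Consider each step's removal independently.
Step(s) 2, 3

Testing removal of each single step:
Without step 1: final = a=4, b=4 (different)
Without step 2: final = a=3, b=3 (same)
Without step 3: final = a=3, b=3 (same)
Without step 4: final = a=3, b=6 (different)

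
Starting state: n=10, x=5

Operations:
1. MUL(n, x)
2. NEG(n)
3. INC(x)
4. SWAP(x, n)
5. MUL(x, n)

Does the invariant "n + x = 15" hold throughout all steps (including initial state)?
No, violated after step 1

The invariant is violated after step 1.

State at each step:
Initial: n=10, x=5
After step 1: n=50, x=5
After step 2: n=-50, x=5
After step 3: n=-50, x=6
After step 4: n=6, x=-50
After step 5: n=6, x=-300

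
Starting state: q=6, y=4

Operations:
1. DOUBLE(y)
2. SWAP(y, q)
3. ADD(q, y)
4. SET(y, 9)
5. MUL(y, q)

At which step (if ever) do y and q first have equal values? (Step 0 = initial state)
Never

y and q never become equal during execution.

Comparing values at each step:
Initial: y=4, q=6
After step 1: y=8, q=6
After step 2: y=6, q=8
After step 3: y=6, q=14
After step 4: y=9, q=14
After step 5: y=126, q=14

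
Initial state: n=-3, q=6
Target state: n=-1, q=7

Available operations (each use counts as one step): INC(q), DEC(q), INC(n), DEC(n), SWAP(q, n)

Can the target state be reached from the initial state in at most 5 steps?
Yes

Path (3 steps): INC(q) → INC(n) → INC(n)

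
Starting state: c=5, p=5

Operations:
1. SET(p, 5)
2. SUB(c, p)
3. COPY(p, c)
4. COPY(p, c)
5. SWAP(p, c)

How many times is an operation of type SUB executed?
1

Counting SUB operations:
Step 2: SUB(c, p) ← SUB
Total: 1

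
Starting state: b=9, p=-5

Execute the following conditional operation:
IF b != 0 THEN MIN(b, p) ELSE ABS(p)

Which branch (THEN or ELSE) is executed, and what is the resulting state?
Branch: THEN, Final state: b=-5, p=-5

Evaluating condition: b != 0
b = 9
Condition is True, so THEN branch executes
After MIN(b, p): b=-5, p=-5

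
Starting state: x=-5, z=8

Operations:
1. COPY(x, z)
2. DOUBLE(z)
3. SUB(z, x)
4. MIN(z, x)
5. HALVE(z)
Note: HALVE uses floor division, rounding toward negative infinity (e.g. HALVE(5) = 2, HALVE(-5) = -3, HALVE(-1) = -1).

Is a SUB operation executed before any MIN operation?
Yes

First SUB: step 3
First MIN: step 4
Since 3 < 4, SUB comes first.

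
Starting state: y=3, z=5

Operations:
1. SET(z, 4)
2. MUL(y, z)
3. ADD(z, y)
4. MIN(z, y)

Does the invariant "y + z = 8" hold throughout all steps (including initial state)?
No, violated after step 1

The invariant is violated after step 1.

State at each step:
Initial: y=3, z=5
After step 1: y=3, z=4
After step 2: y=12, z=4
After step 3: y=12, z=16
After step 4: y=12, z=12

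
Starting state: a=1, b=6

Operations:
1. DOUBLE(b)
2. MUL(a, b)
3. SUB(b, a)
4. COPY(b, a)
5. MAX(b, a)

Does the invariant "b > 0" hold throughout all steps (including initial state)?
No, violated after step 3

The invariant is violated after step 3.

State at each step:
Initial: a=1, b=6
After step 1: a=1, b=12
After step 2: a=12, b=12
After step 3: a=12, b=0
After step 4: a=12, b=12
After step 5: a=12, b=12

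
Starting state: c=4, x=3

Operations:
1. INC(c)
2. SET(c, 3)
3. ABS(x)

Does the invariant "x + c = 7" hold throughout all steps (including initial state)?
No, violated after step 1

The invariant is violated after step 1.

State at each step:
Initial: c=4, x=3
After step 1: c=5, x=3
After step 2: c=3, x=3
After step 3: c=3, x=3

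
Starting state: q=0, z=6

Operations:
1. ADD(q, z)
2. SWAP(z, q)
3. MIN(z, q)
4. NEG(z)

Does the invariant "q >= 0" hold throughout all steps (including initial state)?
Yes

The invariant holds at every step.

State at each step:
Initial: q=0, z=6
After step 1: q=6, z=6
After step 2: q=6, z=6
After step 3: q=6, z=6
After step 4: q=6, z=-6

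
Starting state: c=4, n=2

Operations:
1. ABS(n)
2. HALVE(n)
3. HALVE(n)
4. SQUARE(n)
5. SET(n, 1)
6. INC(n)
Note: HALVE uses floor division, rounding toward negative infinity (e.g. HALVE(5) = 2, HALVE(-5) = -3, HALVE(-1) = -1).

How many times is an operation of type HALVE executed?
2

Counting HALVE operations:
Step 2: HALVE(n) ← HALVE
Step 3: HALVE(n) ← HALVE
Total: 2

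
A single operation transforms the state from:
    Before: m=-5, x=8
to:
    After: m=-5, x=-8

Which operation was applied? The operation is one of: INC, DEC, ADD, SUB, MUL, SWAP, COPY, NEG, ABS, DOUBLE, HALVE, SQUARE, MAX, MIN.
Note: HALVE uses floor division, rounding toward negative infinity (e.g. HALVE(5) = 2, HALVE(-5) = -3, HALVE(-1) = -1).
NEG(x)

Analyzing the change:
Before: m=-5, x=8
After: m=-5, x=-8
Variable x changed from 8 to -8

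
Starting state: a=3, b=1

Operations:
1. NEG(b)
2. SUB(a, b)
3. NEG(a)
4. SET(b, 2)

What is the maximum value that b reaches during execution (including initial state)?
2

Values of b at each step:
Initial: b = 1
After step 1: b = -1
After step 2: b = -1
After step 3: b = -1
After step 4: b = 2 ← maximum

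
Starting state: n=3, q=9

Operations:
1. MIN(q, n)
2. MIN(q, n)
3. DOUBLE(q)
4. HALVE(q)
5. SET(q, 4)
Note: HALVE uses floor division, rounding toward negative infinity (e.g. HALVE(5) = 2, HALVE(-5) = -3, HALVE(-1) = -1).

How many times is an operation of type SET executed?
1

Counting SET operations:
Step 5: SET(q, 4) ← SET
Total: 1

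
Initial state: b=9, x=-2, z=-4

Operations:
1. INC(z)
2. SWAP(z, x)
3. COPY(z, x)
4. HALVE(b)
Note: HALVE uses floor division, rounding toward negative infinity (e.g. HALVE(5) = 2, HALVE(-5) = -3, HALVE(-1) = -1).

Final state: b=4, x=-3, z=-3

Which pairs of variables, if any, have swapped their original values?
None

Comparing initial and final values:
b: 9 → 4
x: -2 → -3
z: -4 → -3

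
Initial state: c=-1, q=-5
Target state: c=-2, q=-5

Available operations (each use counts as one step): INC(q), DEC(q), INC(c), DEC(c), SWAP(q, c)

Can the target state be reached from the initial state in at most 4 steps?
Yes

Path (1 step): DEC(c)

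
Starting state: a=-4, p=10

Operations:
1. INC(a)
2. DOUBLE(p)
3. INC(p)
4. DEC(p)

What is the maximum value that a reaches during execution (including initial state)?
-3

Values of a at each step:
Initial: a = -4
After step 1: a = -3 ← maximum
After step 2: a = -3
After step 3: a = -3
After step 4: a = -3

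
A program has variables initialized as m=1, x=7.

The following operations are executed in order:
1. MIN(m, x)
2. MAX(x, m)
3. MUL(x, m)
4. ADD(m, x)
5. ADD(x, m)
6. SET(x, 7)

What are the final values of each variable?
{m: 8, x: 7}

Step-by-step execution:
Initial: m=1, x=7
After step 1 (MIN(m, x)): m=1, x=7
After step 2 (MAX(x, m)): m=1, x=7
After step 3 (MUL(x, m)): m=1, x=7
After step 4 (ADD(m, x)): m=8, x=7
After step 5 (ADD(x, m)): m=8, x=15
After step 6 (SET(x, 7)): m=8, x=7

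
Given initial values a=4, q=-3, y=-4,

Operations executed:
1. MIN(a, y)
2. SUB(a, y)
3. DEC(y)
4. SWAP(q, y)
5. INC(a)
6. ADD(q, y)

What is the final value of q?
q = -8

Tracing execution:
Step 1: MIN(a, y) → q = -3
Step 2: SUB(a, y) → q = -3
Step 3: DEC(y) → q = -3
Step 4: SWAP(q, y) → q = -5
Step 5: INC(a) → q = -5
Step 6: ADD(q, y) → q = -8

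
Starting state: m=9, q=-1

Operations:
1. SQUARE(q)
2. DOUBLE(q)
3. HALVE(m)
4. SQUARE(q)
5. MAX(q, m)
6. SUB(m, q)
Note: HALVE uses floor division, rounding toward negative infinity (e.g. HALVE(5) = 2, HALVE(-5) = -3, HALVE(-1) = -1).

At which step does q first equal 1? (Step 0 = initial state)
Step 1

Tracing q:
Initial: q = -1
After step 1: q = 1 ← first occurrence
After step 2: q = 2
After step 3: q = 2
After step 4: q = 4
After step 5: q = 4
After step 6: q = 4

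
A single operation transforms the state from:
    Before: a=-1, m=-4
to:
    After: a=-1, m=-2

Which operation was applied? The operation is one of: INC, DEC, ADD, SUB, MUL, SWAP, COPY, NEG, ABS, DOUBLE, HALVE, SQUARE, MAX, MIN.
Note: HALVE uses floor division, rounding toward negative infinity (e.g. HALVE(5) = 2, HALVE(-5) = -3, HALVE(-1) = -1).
HALVE(m)

Analyzing the change:
Before: a=-1, m=-4
After: a=-1, m=-2
Variable m changed from -4 to -2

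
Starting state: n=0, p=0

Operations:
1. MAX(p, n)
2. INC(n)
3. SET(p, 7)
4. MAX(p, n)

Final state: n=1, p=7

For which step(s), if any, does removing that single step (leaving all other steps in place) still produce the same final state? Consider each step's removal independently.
Step(s) 1, 4

Testing removal of each single step:
Without step 1: final = n=1, p=7 (same)
Without step 2: final = n=0, p=7 (different)
Without step 3: final = n=1, p=1 (different)
Without step 4: final = n=1, p=7 (same)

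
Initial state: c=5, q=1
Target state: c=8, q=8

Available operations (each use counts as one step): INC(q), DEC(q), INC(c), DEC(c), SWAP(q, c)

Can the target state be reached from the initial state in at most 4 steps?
No

The target state cannot be reached within 4 steps.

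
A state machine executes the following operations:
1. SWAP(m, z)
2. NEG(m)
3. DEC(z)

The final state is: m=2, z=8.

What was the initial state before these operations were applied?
m=9, z=-2

Working backwards:
Final state: m=2, z=8
Before step 3 (DEC(z)): m=2, z=9
Before step 2 (NEG(m)): m=-2, z=9
Before step 1 (SWAP(m, z)): m=9, z=-2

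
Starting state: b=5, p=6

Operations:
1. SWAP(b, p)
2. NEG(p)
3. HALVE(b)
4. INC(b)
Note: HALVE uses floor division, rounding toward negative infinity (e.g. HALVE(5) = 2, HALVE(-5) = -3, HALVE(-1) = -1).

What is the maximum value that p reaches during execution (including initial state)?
6

Values of p at each step:
Initial: p = 6 ← maximum
After step 1: p = 5
After step 2: p = -5
After step 3: p = -5
After step 4: p = -5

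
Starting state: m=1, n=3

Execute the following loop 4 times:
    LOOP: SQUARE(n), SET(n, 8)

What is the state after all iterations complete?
m=1, n=8

Iteration trace:
Start: m=1, n=3
After iteration 1: m=1, n=8
After iteration 2: m=1, n=8
After iteration 3: m=1, n=8
After iteration 4: m=1, n=8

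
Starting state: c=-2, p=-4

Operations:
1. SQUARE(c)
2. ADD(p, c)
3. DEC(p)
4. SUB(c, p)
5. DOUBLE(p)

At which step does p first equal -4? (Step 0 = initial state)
Step 0

Tracing p:
Initial: p = -4 ← first occurrence
After step 1: p = -4
After step 2: p = 0
After step 3: p = -1
After step 4: p = -1
After step 5: p = -2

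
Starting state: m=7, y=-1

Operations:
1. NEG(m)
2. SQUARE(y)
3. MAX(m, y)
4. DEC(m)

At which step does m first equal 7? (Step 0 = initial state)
Step 0

Tracing m:
Initial: m = 7 ← first occurrence
After step 1: m = -7
After step 2: m = -7
After step 3: m = 1
After step 4: m = 0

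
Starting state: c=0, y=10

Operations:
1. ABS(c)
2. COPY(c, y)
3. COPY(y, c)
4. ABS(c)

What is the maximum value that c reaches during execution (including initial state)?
10

Values of c at each step:
Initial: c = 0
After step 1: c = 0
After step 2: c = 10 ← maximum
After step 3: c = 10
After step 4: c = 10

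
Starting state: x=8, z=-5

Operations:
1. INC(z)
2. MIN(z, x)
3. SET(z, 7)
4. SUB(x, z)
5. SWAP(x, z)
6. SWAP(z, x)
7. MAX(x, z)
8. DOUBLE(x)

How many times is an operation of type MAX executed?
1

Counting MAX operations:
Step 7: MAX(x, z) ← MAX
Total: 1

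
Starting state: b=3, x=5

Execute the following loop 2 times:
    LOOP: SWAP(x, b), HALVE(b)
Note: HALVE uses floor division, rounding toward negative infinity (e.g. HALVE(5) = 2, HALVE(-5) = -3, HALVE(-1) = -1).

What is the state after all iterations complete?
b=1, x=2

Iteration trace:
Start: b=3, x=5
After iteration 1: b=2, x=3
After iteration 2: b=1, x=2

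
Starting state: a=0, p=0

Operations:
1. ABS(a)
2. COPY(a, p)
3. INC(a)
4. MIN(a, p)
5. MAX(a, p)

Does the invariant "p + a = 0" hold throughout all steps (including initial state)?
No, violated after step 3

The invariant is violated after step 3.

State at each step:
Initial: a=0, p=0
After step 1: a=0, p=0
After step 2: a=0, p=0
After step 3: a=1, p=0
After step 4: a=0, p=0
After step 5: a=0, p=0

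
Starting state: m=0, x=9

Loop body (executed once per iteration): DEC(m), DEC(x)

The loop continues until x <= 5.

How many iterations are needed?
4

Tracing iterations:
Initial: m=0, x=9
After iteration 1: m=-1, x=8
After iteration 2: m=-2, x=7
After iteration 3: m=-3, x=6
After iteration 4: m=-4, x=5
x <= 5 now holds, so the loop exits after 4 iterations.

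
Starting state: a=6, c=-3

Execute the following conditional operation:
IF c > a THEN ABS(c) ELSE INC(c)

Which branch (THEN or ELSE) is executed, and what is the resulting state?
Branch: ELSE, Final state: a=6, c=-2

Evaluating condition: c > a
c = -3, a = 6
Condition is False, so ELSE branch executes
After INC(c): a=6, c=-2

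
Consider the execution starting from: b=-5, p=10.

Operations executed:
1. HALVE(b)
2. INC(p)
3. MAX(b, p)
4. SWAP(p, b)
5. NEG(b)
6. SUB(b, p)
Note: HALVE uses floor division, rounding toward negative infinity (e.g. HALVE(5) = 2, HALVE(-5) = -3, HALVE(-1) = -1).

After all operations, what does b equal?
b = -22

Tracing execution:
Step 1: HALVE(b) → b = -3
Step 2: INC(p) → b = -3
Step 3: MAX(b, p) → b = 11
Step 4: SWAP(p, b) → b = 11
Step 5: NEG(b) → b = -11
Step 6: SUB(b, p) → b = -22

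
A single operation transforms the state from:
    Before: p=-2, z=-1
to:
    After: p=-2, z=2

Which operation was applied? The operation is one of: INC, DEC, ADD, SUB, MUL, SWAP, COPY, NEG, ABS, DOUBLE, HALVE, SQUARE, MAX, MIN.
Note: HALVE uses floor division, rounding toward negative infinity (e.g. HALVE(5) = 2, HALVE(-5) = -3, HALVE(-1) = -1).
MUL(z, p)

Analyzing the change:
Before: p=-2, z=-1
After: p=-2, z=2
Variable z changed from -1 to 2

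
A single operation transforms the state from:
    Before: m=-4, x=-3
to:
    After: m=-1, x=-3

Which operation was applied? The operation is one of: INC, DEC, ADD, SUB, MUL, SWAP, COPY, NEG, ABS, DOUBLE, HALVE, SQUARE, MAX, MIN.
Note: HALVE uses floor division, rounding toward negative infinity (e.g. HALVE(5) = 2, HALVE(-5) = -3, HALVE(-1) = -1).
SUB(m, x)

Analyzing the change:
Before: m=-4, x=-3
After: m=-1, x=-3
Variable m changed from -4 to -1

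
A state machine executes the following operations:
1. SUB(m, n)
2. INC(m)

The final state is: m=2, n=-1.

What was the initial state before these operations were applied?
m=0, n=-1

Working backwards:
Final state: m=2, n=-1
Before step 2 (INC(m)): m=1, n=-1
Before step 1 (SUB(m, n)): m=0, n=-1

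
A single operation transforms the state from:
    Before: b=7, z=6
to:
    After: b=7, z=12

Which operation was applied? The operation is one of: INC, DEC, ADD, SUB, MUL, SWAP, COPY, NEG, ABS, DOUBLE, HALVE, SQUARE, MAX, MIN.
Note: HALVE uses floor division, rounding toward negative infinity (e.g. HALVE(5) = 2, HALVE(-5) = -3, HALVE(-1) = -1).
DOUBLE(z)

Analyzing the change:
Before: b=7, z=6
After: b=7, z=12
Variable z changed from 6 to 12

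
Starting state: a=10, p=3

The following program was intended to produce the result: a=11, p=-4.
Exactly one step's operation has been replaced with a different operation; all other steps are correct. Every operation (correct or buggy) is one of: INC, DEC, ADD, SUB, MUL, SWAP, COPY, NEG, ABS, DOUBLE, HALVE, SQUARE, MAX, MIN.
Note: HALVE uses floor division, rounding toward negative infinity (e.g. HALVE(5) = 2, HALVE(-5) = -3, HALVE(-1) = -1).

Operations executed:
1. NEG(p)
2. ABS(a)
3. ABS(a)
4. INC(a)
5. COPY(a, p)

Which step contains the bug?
Step 5

Trace with buggy code:
Initial: a=10, p=3
After step 1: a=10, p=-3
After step 2: a=10, p=-3
After step 3: a=10, p=-3
After step 4: a=11, p=-3
After step 5: a=-3, p=-3
Actual final a=-3, p=-3 ≠ expected a=11, p=-4.
Step 5 is the only position where a single-operation replacement can produce the expected result.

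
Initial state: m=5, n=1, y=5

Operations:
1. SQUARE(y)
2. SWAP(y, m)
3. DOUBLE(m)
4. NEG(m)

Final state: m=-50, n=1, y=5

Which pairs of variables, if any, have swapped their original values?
None

Comparing initial and final values:
y: 5 → 5
n: 1 → 1
m: 5 → -50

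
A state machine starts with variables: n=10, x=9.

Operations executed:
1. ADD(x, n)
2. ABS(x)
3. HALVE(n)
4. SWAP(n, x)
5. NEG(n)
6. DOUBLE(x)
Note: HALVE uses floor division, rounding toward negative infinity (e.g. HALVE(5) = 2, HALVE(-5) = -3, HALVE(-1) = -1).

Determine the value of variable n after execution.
n = -19

Tracing execution:
Step 1: ADD(x, n) → n = 10
Step 2: ABS(x) → n = 10
Step 3: HALVE(n) → n = 5
Step 4: SWAP(n, x) → n = 19
Step 5: NEG(n) → n = -19
Step 6: DOUBLE(x) → n = -19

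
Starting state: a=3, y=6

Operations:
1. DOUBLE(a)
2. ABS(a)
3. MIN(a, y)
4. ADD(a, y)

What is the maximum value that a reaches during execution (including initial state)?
12

Values of a at each step:
Initial: a = 3
After step 1: a = 6
After step 2: a = 6
After step 3: a = 6
After step 4: a = 12 ← maximum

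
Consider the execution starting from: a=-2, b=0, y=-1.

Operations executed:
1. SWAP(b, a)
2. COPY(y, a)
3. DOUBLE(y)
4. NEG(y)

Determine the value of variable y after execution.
y = 0

Tracing execution:
Step 1: SWAP(b, a) → y = -1
Step 2: COPY(y, a) → y = 0
Step 3: DOUBLE(y) → y = 0
Step 4: NEG(y) → y = 0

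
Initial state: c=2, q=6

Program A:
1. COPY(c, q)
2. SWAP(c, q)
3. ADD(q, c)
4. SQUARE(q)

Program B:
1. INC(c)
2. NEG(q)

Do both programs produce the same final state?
No

Program A final state: c=6, q=144
Program B final state: c=3, q=-6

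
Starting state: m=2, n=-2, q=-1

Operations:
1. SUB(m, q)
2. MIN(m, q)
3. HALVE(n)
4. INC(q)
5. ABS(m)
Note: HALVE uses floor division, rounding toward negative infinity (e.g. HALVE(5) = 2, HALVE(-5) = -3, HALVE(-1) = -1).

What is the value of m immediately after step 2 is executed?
m = -1

Tracing m through execution:
Initial: m = 2
After step 1 (SUB(m, q)): m = 3
After step 2 (MIN(m, q)): m = -1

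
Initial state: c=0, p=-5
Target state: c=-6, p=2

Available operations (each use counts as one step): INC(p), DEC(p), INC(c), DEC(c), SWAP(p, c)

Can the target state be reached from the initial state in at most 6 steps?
Yes

Path (4 steps): DEC(p) → INC(c) → INC(c) → SWAP(p, c)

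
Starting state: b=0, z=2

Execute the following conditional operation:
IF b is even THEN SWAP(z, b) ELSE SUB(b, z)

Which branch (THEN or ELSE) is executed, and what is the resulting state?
Branch: THEN, Final state: b=2, z=0

Evaluating condition: b is even
Condition is True, so THEN branch executes
After SWAP(z, b): b=2, z=0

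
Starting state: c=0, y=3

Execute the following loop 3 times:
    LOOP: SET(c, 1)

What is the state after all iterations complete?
c=1, y=3

Iteration trace:
Start: c=0, y=3
After iteration 1: c=1, y=3
After iteration 2: c=1, y=3
After iteration 3: c=1, y=3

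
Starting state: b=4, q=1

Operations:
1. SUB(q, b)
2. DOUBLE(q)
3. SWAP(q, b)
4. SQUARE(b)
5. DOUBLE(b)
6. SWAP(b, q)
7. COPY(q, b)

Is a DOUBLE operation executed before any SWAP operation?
Yes

First DOUBLE: step 2
First SWAP: step 3
Since 2 < 3, DOUBLE comes first.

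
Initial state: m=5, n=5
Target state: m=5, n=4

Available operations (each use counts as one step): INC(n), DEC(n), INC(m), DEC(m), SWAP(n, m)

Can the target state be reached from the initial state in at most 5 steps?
Yes

Path (1 step): DEC(n)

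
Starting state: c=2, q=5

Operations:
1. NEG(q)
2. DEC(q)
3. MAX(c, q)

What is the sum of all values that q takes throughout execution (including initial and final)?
-12

Values of q at each step:
Initial: q = 5
After step 1: q = -5
After step 2: q = -6
After step 3: q = -6
Sum = 5 + -5 + -6 + -6 = -12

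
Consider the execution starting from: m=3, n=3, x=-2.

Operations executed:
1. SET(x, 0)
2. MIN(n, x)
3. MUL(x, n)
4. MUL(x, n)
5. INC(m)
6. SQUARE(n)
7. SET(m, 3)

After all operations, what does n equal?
n = 0

Tracing execution:
Step 1: SET(x, 0) → n = 3
Step 2: MIN(n, x) → n = 0
Step 3: MUL(x, n) → n = 0
Step 4: MUL(x, n) → n = 0
Step 5: INC(m) → n = 0
Step 6: SQUARE(n) → n = 0
Step 7: SET(m, 3) → n = 0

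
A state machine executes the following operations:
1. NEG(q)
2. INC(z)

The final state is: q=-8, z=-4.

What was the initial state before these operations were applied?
q=8, z=-5

Working backwards:
Final state: q=-8, z=-4
Before step 2 (INC(z)): q=-8, z=-5
Before step 1 (NEG(q)): q=8, z=-5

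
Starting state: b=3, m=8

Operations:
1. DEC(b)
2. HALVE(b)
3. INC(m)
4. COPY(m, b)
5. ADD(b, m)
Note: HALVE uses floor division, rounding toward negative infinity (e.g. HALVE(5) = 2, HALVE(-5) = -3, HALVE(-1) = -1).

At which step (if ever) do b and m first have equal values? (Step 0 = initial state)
Step 4

b and m first become equal after step 4.

Comparing values at each step:
Initial: b=3, m=8
After step 1: b=2, m=8
After step 2: b=1, m=8
After step 3: b=1, m=9
After step 4: b=1, m=1 ← equal!
After step 5: b=2, m=1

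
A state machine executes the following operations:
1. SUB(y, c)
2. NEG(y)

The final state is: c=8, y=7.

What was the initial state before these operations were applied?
c=8, y=1

Working backwards:
Final state: c=8, y=7
Before step 2 (NEG(y)): c=8, y=-7
Before step 1 (SUB(y, c)): c=8, y=1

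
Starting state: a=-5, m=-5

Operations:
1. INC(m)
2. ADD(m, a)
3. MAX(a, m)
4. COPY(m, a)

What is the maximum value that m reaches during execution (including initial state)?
-4

Values of m at each step:
Initial: m = -5
After step 1: m = -4 ← maximum
After step 2: m = -9
After step 3: m = -9
After step 4: m = -5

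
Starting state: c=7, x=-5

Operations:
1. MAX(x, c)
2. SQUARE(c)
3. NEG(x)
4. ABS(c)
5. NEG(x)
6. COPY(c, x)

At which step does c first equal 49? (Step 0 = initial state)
Step 2

Tracing c:
Initial: c = 7
After step 1: c = 7
After step 2: c = 49 ← first occurrence
After step 3: c = 49
After step 4: c = 49
After step 5: c = 49
After step 6: c = 7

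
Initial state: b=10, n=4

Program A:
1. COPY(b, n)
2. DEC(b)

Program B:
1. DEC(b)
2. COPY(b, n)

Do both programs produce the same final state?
No

Program A final state: b=3, n=4
Program B final state: b=4, n=4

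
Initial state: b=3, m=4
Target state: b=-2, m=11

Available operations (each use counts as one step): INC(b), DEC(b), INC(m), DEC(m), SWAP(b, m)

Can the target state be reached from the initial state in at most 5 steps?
No

The target state cannot be reached within 5 steps.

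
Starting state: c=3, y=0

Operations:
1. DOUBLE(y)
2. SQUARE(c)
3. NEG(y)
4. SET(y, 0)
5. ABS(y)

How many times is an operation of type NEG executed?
1

Counting NEG operations:
Step 3: NEG(y) ← NEG
Total: 1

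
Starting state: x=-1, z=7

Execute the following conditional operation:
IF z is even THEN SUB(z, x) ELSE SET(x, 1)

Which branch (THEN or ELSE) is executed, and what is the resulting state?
Branch: ELSE, Final state: x=1, z=7

Evaluating condition: z is even
Condition is False, so ELSE branch executes
After SET(x, 1): x=1, z=7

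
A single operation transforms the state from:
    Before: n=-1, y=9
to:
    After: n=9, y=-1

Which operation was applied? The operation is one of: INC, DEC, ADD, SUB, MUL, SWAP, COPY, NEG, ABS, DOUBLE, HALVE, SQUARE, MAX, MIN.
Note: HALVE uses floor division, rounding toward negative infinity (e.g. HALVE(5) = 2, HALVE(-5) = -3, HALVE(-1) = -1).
SWAP(n, y)

Analyzing the change:
Before: n=-1, y=9
After: n=9, y=-1
Variable n changed from -1 to 9
Variable y changed from 9 to -1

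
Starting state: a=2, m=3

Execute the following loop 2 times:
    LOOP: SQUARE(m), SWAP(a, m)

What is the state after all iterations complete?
a=4, m=9

Iteration trace:
Start: a=2, m=3
After iteration 1: a=9, m=2
After iteration 2: a=4, m=9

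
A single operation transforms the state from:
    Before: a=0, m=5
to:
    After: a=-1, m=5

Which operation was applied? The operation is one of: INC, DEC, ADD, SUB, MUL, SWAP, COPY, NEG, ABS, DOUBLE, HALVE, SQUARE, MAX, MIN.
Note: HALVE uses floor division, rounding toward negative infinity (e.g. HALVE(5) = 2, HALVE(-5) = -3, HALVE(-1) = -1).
DEC(a)

Analyzing the change:
Before: a=0, m=5
After: a=-1, m=5
Variable a changed from 0 to -1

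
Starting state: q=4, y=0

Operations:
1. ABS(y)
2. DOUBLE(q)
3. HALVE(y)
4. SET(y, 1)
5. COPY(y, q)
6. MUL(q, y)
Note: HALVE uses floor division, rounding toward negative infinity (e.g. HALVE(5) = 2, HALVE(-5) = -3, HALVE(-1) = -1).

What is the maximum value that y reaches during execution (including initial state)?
8

Values of y at each step:
Initial: y = 0
After step 1: y = 0
After step 2: y = 0
After step 3: y = 0
After step 4: y = 1
After step 5: y = 8 ← maximum
After step 6: y = 8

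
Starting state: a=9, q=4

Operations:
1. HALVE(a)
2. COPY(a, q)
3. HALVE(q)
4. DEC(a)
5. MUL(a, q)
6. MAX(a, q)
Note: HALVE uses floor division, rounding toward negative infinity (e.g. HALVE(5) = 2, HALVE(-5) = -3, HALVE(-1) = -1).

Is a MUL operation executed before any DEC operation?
No

First MUL: step 5
First DEC: step 4
Since 5 > 4, DEC comes first.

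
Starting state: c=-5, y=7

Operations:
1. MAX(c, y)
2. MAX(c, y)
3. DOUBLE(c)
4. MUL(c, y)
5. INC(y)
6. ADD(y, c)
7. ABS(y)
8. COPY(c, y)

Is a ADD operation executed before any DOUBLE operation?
No

First ADD: step 6
First DOUBLE: step 3
Since 6 > 3, DOUBLE comes first.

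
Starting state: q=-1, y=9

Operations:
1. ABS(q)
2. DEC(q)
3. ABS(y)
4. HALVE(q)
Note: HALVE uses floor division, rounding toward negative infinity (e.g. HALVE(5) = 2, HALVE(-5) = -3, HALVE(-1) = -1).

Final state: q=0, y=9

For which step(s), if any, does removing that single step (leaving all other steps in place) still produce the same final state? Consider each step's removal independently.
Step(s) 2, 3, 4

Testing removal of each single step:
Without step 1: final = q=-1, y=9 (different)
Without step 2: final = q=0, y=9 (same)
Without step 3: final = q=0, y=9 (same)
Without step 4: final = q=0, y=9 (same)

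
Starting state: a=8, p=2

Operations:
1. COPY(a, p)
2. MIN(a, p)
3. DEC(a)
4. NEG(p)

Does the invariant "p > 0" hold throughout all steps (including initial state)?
No, violated after step 4

The invariant is violated after step 4.

State at each step:
Initial: a=8, p=2
After step 1: a=2, p=2
After step 2: a=2, p=2
After step 3: a=1, p=2
After step 4: a=1, p=-2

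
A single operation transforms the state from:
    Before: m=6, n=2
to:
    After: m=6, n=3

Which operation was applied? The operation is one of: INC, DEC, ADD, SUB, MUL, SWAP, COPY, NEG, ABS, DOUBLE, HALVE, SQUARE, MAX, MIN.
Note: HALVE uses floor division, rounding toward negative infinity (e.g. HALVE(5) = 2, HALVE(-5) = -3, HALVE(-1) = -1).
INC(n)

Analyzing the change:
Before: m=6, n=2
After: m=6, n=3
Variable n changed from 2 to 3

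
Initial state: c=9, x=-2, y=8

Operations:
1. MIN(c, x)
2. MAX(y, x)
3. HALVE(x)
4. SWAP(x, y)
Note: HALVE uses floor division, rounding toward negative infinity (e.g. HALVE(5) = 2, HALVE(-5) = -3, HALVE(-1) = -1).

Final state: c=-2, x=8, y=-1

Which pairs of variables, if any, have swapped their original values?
None

Comparing initial and final values:
y: 8 → -1
c: 9 → -2
x: -2 → 8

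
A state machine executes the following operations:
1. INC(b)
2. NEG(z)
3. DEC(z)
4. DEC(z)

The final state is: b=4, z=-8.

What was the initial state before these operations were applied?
b=3, z=6

Working backwards:
Final state: b=4, z=-8
Before step 4 (DEC(z)): b=4, z=-7
Before step 3 (DEC(z)): b=4, z=-6
Before step 2 (NEG(z)): b=4, z=6
Before step 1 (INC(b)): b=3, z=6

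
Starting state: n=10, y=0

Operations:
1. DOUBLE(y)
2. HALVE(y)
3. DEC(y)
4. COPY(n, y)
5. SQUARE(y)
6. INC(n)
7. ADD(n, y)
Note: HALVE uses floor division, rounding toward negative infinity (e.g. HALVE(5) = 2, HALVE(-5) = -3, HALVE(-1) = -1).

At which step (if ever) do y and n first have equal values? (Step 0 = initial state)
Step 4

y and n first become equal after step 4.

Comparing values at each step:
Initial: y=0, n=10
After step 1: y=0, n=10
After step 2: y=0, n=10
After step 3: y=-1, n=10
After step 4: y=-1, n=-1 ← equal!
After step 5: y=1, n=-1
After step 6: y=1, n=0
After step 7: y=1, n=1 ← equal!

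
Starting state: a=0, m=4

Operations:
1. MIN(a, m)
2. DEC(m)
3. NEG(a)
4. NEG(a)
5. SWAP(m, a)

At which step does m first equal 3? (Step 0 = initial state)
Step 2

Tracing m:
Initial: m = 4
After step 1: m = 4
After step 2: m = 3 ← first occurrence
After step 3: m = 3
After step 4: m = 3
After step 5: m = 0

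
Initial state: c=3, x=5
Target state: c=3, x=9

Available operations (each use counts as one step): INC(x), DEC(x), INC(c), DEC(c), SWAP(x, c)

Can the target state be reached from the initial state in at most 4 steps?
Yes

Path (4 steps): INC(x) → INC(x) → INC(x) → INC(x)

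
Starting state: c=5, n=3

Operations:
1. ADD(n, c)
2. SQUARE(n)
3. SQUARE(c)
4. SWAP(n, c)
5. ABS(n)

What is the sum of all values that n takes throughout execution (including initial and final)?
189

Values of n at each step:
Initial: n = 3
After step 1: n = 8
After step 2: n = 64
After step 3: n = 64
After step 4: n = 25
After step 5: n = 25
Sum = 3 + 8 + 64 + 64 + 25 + 25 = 189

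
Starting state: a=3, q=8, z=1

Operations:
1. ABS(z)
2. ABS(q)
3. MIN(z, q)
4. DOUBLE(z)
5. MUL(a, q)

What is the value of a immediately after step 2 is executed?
a = 3

Tracing a through execution:
Initial: a = 3
After step 1 (ABS(z)): a = 3
After step 2 (ABS(q)): a = 3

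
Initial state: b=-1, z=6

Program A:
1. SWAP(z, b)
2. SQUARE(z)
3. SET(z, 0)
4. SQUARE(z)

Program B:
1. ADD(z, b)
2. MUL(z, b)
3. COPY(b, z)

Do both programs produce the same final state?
No

Program A final state: b=6, z=0
Program B final state: b=-5, z=-5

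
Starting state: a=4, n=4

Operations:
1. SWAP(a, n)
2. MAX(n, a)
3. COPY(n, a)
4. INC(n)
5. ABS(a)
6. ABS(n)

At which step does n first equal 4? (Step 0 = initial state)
Step 0

Tracing n:
Initial: n = 4 ← first occurrence
After step 1: n = 4
After step 2: n = 4
After step 3: n = 4
After step 4: n = 5
After step 5: n = 5
After step 6: n = 5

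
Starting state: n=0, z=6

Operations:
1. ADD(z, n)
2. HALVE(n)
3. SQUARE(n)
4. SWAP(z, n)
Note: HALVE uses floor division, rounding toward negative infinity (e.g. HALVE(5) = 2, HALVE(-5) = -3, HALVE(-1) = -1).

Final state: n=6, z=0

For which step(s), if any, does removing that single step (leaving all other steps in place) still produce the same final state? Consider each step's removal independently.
Step(s) 1, 2, 3

Testing removal of each single step:
Without step 1: final = n=6, z=0 (same)
Without step 2: final = n=6, z=0 (same)
Without step 3: final = n=6, z=0 (same)
Without step 4: final = n=0, z=6 (different)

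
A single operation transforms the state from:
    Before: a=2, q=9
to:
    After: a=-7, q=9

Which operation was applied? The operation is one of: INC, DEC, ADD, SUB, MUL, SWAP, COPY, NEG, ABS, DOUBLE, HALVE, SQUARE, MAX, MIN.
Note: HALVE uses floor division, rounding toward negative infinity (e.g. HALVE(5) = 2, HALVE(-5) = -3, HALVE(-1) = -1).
SUB(a, q)

Analyzing the change:
Before: a=2, q=9
After: a=-7, q=9
Variable a changed from 2 to -7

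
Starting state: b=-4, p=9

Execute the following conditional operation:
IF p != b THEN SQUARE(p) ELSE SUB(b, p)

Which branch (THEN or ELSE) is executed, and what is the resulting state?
Branch: THEN, Final state: b=-4, p=81

Evaluating condition: p != b
p = 9, b = -4
Condition is True, so THEN branch executes
After SQUARE(p): b=-4, p=81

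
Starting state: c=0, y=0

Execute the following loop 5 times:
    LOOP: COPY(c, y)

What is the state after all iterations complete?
c=0, y=0

Iteration trace:
Start: c=0, y=0
After iteration 1: c=0, y=0
After iteration 2: c=0, y=0
After iteration 3: c=0, y=0
After iteration 4: c=0, y=0
After iteration 5: c=0, y=0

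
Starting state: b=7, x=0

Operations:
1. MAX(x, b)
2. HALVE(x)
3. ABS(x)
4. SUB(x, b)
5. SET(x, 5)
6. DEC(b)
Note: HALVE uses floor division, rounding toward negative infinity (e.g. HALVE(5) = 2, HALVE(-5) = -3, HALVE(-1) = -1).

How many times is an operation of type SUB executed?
1

Counting SUB operations:
Step 4: SUB(x, b) ← SUB
Total: 1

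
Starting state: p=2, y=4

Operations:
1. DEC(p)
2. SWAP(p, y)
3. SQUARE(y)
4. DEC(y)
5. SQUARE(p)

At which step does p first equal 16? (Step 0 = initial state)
Step 5

Tracing p:
Initial: p = 2
After step 1: p = 1
After step 2: p = 4
After step 3: p = 4
After step 4: p = 4
After step 5: p = 16 ← first occurrence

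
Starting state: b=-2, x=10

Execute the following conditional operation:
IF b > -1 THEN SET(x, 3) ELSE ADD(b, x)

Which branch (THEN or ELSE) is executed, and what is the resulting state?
Branch: ELSE, Final state: b=8, x=10

Evaluating condition: b > -1
b = -2
Condition is False, so ELSE branch executes
After ADD(b, x): b=8, x=10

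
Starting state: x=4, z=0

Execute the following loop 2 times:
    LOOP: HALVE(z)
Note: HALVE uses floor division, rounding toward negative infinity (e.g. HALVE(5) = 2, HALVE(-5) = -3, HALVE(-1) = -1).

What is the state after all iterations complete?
x=4, z=0

Iteration trace:
Start: x=4, z=0
After iteration 1: x=4, z=0
After iteration 2: x=4, z=0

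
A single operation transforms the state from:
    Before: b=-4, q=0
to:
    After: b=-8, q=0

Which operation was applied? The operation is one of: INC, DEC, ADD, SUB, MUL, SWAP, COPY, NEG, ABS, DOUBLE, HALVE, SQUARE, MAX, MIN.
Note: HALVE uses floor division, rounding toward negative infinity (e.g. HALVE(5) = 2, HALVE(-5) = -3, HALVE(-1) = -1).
DOUBLE(b)

Analyzing the change:
Before: b=-4, q=0
After: b=-8, q=0
Variable b changed from -4 to -8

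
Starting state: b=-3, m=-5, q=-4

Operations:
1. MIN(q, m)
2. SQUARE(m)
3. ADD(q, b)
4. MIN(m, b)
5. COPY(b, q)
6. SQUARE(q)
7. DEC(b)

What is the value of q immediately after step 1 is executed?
q = -5

Tracing q through execution:
Initial: q = -4
After step 1 (MIN(q, m)): q = -5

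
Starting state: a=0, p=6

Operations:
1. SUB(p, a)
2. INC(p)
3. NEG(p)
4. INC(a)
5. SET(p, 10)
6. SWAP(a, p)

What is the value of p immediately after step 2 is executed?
p = 7

Tracing p through execution:
Initial: p = 6
After step 1 (SUB(p, a)): p = 6
After step 2 (INC(p)): p = 7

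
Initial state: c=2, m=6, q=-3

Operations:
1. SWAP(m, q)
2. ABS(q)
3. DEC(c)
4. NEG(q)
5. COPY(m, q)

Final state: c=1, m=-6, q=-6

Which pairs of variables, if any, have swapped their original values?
None

Comparing initial and final values:
m: 6 → -6
q: -3 → -6
c: 2 → 1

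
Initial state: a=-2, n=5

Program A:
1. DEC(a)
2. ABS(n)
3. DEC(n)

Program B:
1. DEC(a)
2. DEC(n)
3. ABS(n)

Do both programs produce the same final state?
Yes

Program A final state: a=-3, n=4
Program B final state: a=-3, n=4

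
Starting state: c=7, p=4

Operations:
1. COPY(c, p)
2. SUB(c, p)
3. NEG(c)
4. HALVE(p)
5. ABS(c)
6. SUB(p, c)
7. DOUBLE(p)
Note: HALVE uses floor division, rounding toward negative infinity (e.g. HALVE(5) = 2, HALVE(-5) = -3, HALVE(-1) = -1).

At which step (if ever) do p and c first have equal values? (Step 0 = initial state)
Step 1

p and c first become equal after step 1.

Comparing values at each step:
Initial: p=4, c=7
After step 1: p=4, c=4 ← equal!
After step 2: p=4, c=0
After step 3: p=4, c=0
After step 4: p=2, c=0
After step 5: p=2, c=0
After step 6: p=2, c=0
After step 7: p=4, c=0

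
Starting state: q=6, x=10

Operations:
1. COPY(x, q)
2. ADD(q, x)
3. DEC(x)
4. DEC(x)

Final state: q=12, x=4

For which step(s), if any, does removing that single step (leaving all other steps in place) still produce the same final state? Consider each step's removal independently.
None - removing any single step changes the final result

Testing removal of each single step:
Without step 1: final = q=16, x=8 (different)
Without step 2: final = q=6, x=4 (different)
Without step 3: final = q=12, x=5 (different)
Without step 4: final = q=12, x=5 (different)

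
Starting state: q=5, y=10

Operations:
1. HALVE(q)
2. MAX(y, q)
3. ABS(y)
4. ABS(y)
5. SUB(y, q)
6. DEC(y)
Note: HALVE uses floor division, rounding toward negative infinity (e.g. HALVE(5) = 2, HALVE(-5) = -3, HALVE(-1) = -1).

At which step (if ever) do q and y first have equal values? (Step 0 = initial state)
Never

q and y never become equal during execution.

Comparing values at each step:
Initial: q=5, y=10
After step 1: q=2, y=10
After step 2: q=2, y=10
After step 3: q=2, y=10
After step 4: q=2, y=10
After step 5: q=2, y=8
After step 6: q=2, y=7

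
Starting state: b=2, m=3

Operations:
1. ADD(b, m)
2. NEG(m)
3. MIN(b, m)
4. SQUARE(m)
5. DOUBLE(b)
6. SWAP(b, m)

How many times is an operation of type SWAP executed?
1

Counting SWAP operations:
Step 6: SWAP(b, m) ← SWAP
Total: 1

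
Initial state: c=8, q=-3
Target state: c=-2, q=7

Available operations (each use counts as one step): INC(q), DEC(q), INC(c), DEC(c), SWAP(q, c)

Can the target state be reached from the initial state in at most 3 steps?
Yes

Path (3 steps): INC(q) → DEC(c) → SWAP(q, c)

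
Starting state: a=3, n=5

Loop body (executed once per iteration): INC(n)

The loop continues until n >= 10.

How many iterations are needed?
5

Tracing iterations:
Initial: a=3, n=5
After iteration 1: a=3, n=6
After iteration 2: a=3, n=7
After iteration 3: a=3, n=8
After iteration 4: a=3, n=9
After iteration 5: a=3, n=10
n >= 10 now holds, so the loop exits after 5 iterations.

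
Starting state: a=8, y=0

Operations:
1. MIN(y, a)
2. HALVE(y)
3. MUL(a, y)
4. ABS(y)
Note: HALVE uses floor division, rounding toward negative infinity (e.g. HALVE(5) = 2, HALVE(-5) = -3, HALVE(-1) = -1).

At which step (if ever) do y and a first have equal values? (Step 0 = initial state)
Step 3

y and a first become equal after step 3.

Comparing values at each step:
Initial: y=0, a=8
After step 1: y=0, a=8
After step 2: y=0, a=8
After step 3: y=0, a=0 ← equal!
After step 4: y=0, a=0 ← equal!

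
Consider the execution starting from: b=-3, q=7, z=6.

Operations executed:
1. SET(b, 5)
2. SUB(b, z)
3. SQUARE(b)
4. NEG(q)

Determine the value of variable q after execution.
q = -7

Tracing execution:
Step 1: SET(b, 5) → q = 7
Step 2: SUB(b, z) → q = 7
Step 3: SQUARE(b) → q = 7
Step 4: NEG(q) → q = -7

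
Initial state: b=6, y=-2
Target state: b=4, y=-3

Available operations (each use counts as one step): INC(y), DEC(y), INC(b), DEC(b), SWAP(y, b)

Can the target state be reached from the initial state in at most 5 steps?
Yes

Path (3 steps): DEC(y) → DEC(b) → DEC(b)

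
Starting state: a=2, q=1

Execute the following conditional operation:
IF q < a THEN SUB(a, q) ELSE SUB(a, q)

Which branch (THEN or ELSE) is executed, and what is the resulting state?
Branch: THEN, Final state: a=1, q=1

Evaluating condition: q < a
q = 1, a = 2
Condition is True, so THEN branch executes
After SUB(a, q): a=1, q=1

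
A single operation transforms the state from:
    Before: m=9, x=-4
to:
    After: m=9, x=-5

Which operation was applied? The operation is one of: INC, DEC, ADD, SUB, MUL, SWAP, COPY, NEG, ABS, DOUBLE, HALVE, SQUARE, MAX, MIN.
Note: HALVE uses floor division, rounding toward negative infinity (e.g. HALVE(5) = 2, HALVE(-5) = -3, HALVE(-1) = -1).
DEC(x)

Analyzing the change:
Before: m=9, x=-4
After: m=9, x=-5
Variable x changed from -4 to -5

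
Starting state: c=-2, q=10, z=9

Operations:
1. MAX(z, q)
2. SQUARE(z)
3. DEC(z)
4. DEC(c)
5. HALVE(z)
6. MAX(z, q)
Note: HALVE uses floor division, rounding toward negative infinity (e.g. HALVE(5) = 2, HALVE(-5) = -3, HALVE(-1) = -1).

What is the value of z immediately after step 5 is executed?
z = 49

Tracing z through execution:
Initial: z = 9
After step 1 (MAX(z, q)): z = 10
After step 2 (SQUARE(z)): z = 100
After step 3 (DEC(z)): z = 99
After step 4 (DEC(c)): z = 99
After step 5 (HALVE(z)): z = 49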